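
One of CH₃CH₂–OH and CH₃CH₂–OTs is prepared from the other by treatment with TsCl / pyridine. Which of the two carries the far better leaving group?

From CH₃CH₂–OH the departing group would be OH⁻ (pKₐ(H₂O) ≈ 15.7). Strong base; essentially never leaves without prior activation.
From CH₃CH₂–OTs the leaving group is OTs⁻ (pKₐ(p-CH₃C₆H₄SO₃H (TsOH)) ≈ -2.8). Resonance-delocalised arenesulfonate.
Treatment with TsCl / pyridine works by converting the hydroxyl into a tosylate, making CH₃CH₂–OTs enormously more reactive.

CH₃CH₂–OTs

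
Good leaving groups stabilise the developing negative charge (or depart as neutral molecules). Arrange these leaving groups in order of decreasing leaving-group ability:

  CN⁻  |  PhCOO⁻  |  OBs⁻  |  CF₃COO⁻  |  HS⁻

The more stable X⁻ (or X) is on its own — i.e. the weaker a base it is — the better a leaving group it makes.
OBs⁻: pKₐ(p-BrC₆H₄SO₃H) ≈ -2.8 — arenesulfonate with a p-bromo substituent
CF₃COO⁻: pKₐ(CF₃COOH) ≈ 0.2
PhCOO⁻: pKₐ(C₆H₅COOH) ≈ 4.2
HS⁻: pKₐ(H₂S) ≈ 7 — larger and more polarisable than the oxygen analogue
CN⁻: pKₐ(HCN) ≈ 9.2

OBs⁻ > CF₃COO⁻ > PhCOO⁻ > HS⁻ > CN⁻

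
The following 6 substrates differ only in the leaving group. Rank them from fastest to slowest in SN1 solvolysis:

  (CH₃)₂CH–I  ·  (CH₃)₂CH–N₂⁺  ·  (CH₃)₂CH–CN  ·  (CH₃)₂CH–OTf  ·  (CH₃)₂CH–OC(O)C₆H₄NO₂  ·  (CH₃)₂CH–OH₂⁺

Identical carbon frameworks mean the comparison reduces to leaving-group quality.
Rank by basicity of the departing species: weakest base leaves most easily.
(CH₃)₂CH–N₂⁺ loses N₂: no meaningful conjugate acid; N₂ departs as an exceptionally stable neutral molecule
(CH₃)₂CH–OTf loses OTf⁻: pKₐ(CF₃SO₃H (triflic acid)) ≈ -14
(CH₃)₂CH–I loses I⁻: pKₐ(HI) ≈ -10
(CH₃)₂CH–OH₂⁺ loses H₂O: pKₐ(H₃O⁺) ≈ -1.7
(CH₃)₂CH–OC(O)C₆H₄NO₂ loses p-O₂N–C₆H₄–COO⁻: pKₐ(p-nitrobenzoic acid) ≈ 3.4
(CH₃)₂CH–CN loses CN⁻: pKₐ(HCN) ≈ 9.2

(CH₃)₂CH–N₂⁺ > (CH₃)₂CH–OTf > (CH₃)₂CH–I > (CH₃)₂CH–OH₂⁺ > (CH₃)₂CH–OC(O)C₆H₄NO₂ > (CH₃)₂CH–CN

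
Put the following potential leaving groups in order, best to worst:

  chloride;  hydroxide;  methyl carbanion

chloride > hydroxide > methyl carbanion

chloride: pKₐ(HCl) ≈ -7 — moderately weak base
hydroxide: pKₐ(H₂O) ≈ 15.7 — strong base; essentially never leaves without prior activation
methyl carbanion: pKₐ(CH₄) ≈ 48 — unstabilised carbanion; the worst conceivable leaving group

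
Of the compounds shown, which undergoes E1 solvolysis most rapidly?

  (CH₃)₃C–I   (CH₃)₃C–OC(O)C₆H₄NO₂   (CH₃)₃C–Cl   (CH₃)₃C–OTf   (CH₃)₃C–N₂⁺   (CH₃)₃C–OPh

(CH₃)₃C–N₂⁺

With the same alkyl group throughout, only the leaving group differentiates the rates.
Leaving-group ability tracks the stability of the departed species; conjugate-acid pKₐ is the usual yardstick (lower pKₐ → better LG).
(CH₃)₃C–N₂⁺ loses N₂: no meaningful conjugate acid; N₂ departs as an exceptionally stable neutral molecule
(CH₃)₃C–OTf loses OTf⁻: pKₐ(CF₃SO₃H (triflic acid)) ≈ -14
(CH₃)₃C–I loses I⁻: pKₐ(HI) ≈ -10
(CH₃)₃C–Cl loses Cl⁻: pKₐ(HCl) ≈ -7
(CH₃)₃C–OC(O)C₆H₄NO₂ loses p-O₂N–C₆H₄–COO⁻: pKₐ(p-nitrobenzoic acid) ≈ 3.4
(CH₃)₃C–OPh loses PhO⁻: pKₐ(C₆H₅OH (phenol)) ≈ 10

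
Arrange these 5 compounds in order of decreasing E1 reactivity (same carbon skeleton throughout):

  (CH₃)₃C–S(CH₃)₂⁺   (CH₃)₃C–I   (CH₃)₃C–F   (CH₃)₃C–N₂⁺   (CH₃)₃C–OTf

The skeletons are identical, so relative rate is governed entirely by leaving-group ability.
Rank by basicity of the departing species: weakest base leaves most easily.
(CH₃)₃C–N₂⁺ loses N₂: no meaningful conjugate acid; N₂ departs as an exceptionally stable neutral molecule
(CH₃)₃C–OTf loses OTf⁻: pKₐ(CF₃SO₃H (triflic acid)) ≈ -14
(CH₃)₃C–I loses I⁻: pKₐ(HI) ≈ -10
(CH₃)₃C–S(CH₃)₂⁺ loses SR'₂: pKₐ(R'₂SH⁺) ≈ -7
(CH₃)₃C–F loses F⁻: pKₐ(HF) ≈ 3.2

(CH₃)₃C–N₂⁺ > (CH₃)₃C–OTf > (CH₃)₃C–I > (CH₃)₃C–S(CH₃)₂⁺ > (CH₃)₃C–F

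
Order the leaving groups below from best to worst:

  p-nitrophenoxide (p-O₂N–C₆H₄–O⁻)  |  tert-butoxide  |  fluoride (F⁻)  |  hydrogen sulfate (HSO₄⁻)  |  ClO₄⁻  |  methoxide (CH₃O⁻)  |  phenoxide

ClO₄⁻: pKₐ(HClO₄) ≈ -10 — extremely weak base; rarely used for safety reasons
hydrogen sulfate (HSO₄⁻): pKₐ(H₂SO₄) ≈ -3 — conjugate base of a strong mineral acid
fluoride (F⁻): pKₐ(HF) ≈ 3.2
p-nitrophenoxide (p-O₂N–C₆H₄–O⁻): pKₐ(p-nitrophenol) ≈ 7.2 — nitro group delocalises the charge; the classic chromogenic LG
phenoxide: pKₐ(C₆H₅OH (phenol)) ≈ 10
methoxide (CH₃O⁻): pKₐ(CH₃OH) ≈ 15.5
tert-butoxide: pKₐ(t-BuOH) ≈ 18

ClO₄⁻ > hydrogen sulfate (HSO₄⁻) > fluoride (F⁻) > p-nitrophenoxide (p-O₂N–C₆H₄–O⁻) > phenoxide > methoxide (CH₃O⁻) > tert-butoxide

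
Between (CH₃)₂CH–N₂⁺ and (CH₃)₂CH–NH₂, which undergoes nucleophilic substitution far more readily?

(CH₃)₂CH–N₂⁺

From (CH₃)₂CH–NH₂ the departing group would be NH₂⁻ (pKₐ(NH₃) ≈ 38). Extremely strong base; never a leaving group.
From (CH₃)₂CH–N₂⁺ the leaving group is N₂ (no meaningful conjugate acid; N₂ departs as an exceptionally stable neutral molecule).
(In practice (CH₃)₂CH–N₂⁺ is made from (CH₃)₂CH–NH₂ by diazotisation (NaNO₂ / HCl, 0 °C), generating a diazonium salt that expels N₂.)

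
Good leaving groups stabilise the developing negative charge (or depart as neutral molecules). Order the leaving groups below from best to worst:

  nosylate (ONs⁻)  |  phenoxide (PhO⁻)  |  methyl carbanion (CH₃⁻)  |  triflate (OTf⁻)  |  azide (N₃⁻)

Rank by basicity of the departing species: weakest base leaves most easily.
triflate (OTf⁻): pKₐ(CF₃SO₃H (triflic acid)) ≈ -14
nosylate (ONs⁻): pKₐ(p-O₂NC₆H₄SO₃H) ≈ -3.5 — p-nitro group further stabilises the sulfonate
azide (N₃⁻): pKₐ(HN₃) ≈ 4.7 — linear, resonance-stabilised
phenoxide (PhO⁻): pKₐ(C₆H₅OH (phenol)) ≈ 10
methyl carbanion (CH₃⁻): pKₐ(CH₄) ≈ 48 — unstabilised carbanion; the worst conceivable leaving group

triflate (OTf⁻) > nosylate (ONs⁻) > azide (N₃⁻) > phenoxide (PhO⁻) > methyl carbanion (CH₃⁻)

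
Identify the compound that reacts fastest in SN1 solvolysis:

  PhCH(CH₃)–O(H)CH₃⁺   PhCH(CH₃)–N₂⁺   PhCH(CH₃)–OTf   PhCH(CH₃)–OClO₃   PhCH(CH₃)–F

PhCH(CH₃)–N₂⁺

Same R in every case — rank the leaving groups.
Leaving-group ability tracks the stability of the departed species; conjugate-acid pKₐ is the usual yardstick (lower pKₐ → better LG).
PhCH(CH₃)–N₂⁺ loses N₂: no meaningful conjugate acid; N₂ departs as an exceptionally stable neutral molecule
PhCH(CH₃)–OTf loses OTf⁻: pKₐ(CF₃SO₃H (triflic acid)) ≈ -14
PhCH(CH₃)–OClO₃ loses ClO₄⁻: pKₐ(HClO₄) ≈ -10
PhCH(CH₃)–O(H)CH₃⁺ loses R'OH: pKₐ(R'OH₂⁺) ≈ -2.4
PhCH(CH₃)–F loses F⁻: pKₐ(HF) ≈ 3.2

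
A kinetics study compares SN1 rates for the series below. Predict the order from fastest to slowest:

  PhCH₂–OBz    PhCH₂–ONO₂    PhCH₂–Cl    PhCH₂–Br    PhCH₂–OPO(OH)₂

With the same alkyl group throughout, only the leaving group differentiates the rates.
The more stable X⁻ (or X) is on its own — i.e. the weaker a base it is — the better a leaving group it makes.
PhCH₂–Br loses Br⁻: pKₐ(HBr) ≈ -9
PhCH₂–Cl loses Cl⁻: pKₐ(HCl) ≈ -7
PhCH₂–ONO₂ loses NO₃⁻: pKₐ(HNO₃) ≈ -1.3
PhCH₂–OPO(OH)₂ loses H₂PO₄⁻: pKₐ(H₃PO₄) ≈ 2.1
PhCH₂–OBz loses PhCOO⁻: pKₐ(C₆H₅COOH) ≈ 4.2

PhCH₂–Br > PhCH₂–Cl > PhCH₂–ONO₂ > PhCH₂–OPO(OH)₂ > PhCH₂–OBz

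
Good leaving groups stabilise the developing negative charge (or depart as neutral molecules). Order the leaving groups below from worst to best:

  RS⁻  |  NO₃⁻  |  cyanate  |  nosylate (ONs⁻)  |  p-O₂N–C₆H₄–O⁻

nosylate (ONs⁻): pKₐ(p-O₂NC₆H₄SO₃H) ≈ -3.5 — p-nitro group further stabilises the sulfonate
NO₃⁻: pKₐ(HNO₃) ≈ -1.3 — resonance-delocalised over three oxygens
cyanate: pKₐ(HOCN) ≈ 3.5
p-O₂N–C₆H₄–O⁻: pKₐ(p-nitrophenol) ≈ 7.2
RS⁻: pKₐ(RSH (a thiol)) ≈ 10.5
Listed from poorest to best leaving group as asked.

RS⁻ < p-O₂N–C₆H₄–O⁻ < cyanate < NO₃⁻ < nosylate (ONs⁻)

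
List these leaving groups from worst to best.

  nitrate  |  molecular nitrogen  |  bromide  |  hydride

Leaving-group ability tracks the stability of the departed species; conjugate-acid pKₐ is the usual yardstick (lower pKₐ → better LG).
molecular nitrogen: no meaningful conjugate acid; N₂ departs as an exceptionally stable neutral molecule
bromide: pKₐ(HBr) ≈ -9
nitrate: pKₐ(HNO₃) ≈ -1.3
hydride: pKₐ(H₂) ≈ 36
Reversing gives the worst-to-best order requested.

hydride < nitrate < bromide < molecular nitrogen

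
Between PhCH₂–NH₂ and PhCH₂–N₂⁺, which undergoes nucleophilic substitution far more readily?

PhCH₂–N₂⁺

From PhCH₂–NH₂ the departing group would be NH₂⁻ (pKₐ(NH₃) ≈ 38). Extremely strong base; never a leaving group.
From PhCH₂–N₂⁺ the leaving group is N₂ (no meaningful conjugate acid; N₂ departs as an exceptionally stable neutral molecule).
(In practice PhCH₂–N₂⁺ is made from PhCH₂–NH₂ by diazotisation (NaNO₂ / HCl, 0 °C), generating a diazonium salt that expels N₂.)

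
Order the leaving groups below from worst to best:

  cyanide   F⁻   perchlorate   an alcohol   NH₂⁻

perchlorate: pKₐ(HClO₄) ≈ -10
an alcohol: pKₐ(R'OH₂⁺) ≈ -2.4
F⁻: pKₐ(HF) ≈ 3.2
cyanide: pKₐ(HCN) ≈ 9.2
NH₂⁻: pKₐ(NH₃) ≈ 38
Listed from poorest to best leaving group as asked.

NH₂⁻ < cyanide < F⁻ < an alcohol < perchlorate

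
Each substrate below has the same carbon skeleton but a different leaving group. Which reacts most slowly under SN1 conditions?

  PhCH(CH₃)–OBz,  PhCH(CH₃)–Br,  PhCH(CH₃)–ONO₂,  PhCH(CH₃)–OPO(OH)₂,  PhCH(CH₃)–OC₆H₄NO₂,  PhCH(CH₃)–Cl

PhCH(CH₃)–OC₆H₄NO₂

The skeletons are identical, so relative rate is governed entirely by leaving-group ability.
A good leaving group is a weak base: the lower the pKₐ of its conjugate acid, the more readily it departs.
PhCH(CH₃)–Br loses Br⁻: pKₐ(HBr) ≈ -9
PhCH(CH₃)–Cl loses Cl⁻: pKₐ(HCl) ≈ -7
PhCH(CH₃)–ONO₂ loses NO₃⁻: pKₐ(HNO₃) ≈ -1.3
PhCH(CH₃)–OPO(OH)₂ loses H₂PO₄⁻: pKₐ(H₃PO₄) ≈ 2.1
PhCH(CH₃)–OBz loses PhCOO⁻: pKₐ(C₆H₅COOH) ≈ 4.2
PhCH(CH₃)–OC₆H₄NO₂ loses p-O₂N–C₆H₄–O⁻: pKₐ(p-nitrophenol) ≈ 7.2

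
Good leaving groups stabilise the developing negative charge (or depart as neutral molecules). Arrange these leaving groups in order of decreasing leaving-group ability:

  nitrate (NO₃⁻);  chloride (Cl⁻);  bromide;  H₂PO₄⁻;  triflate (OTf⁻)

triflate (OTf⁻) > bromide > chloride (Cl⁻) > nitrate (NO₃⁻) > H₂PO₄⁻

The more stable X⁻ (or X) is on its own — i.e. the weaker a base it is — the better a leaving group it makes.
triflate (OTf⁻): pKₐ(CF₃SO₃H (triflic acid)) ≈ -14
bromide: pKₐ(HBr) ≈ -9
chloride (Cl⁻): pKₐ(HCl) ≈ -7
nitrate (NO₃⁻): pKₐ(HNO₃) ≈ -1.3
H₂PO₄⁻: pKₐ(H₃PO₄) ≈ 2.1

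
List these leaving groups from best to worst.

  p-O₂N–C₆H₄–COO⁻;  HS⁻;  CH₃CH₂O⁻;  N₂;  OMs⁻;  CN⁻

Rank by basicity of the departing species: weakest base leaves most easily.
N₂: no meaningful conjugate acid; N₂ departs as an exceptionally stable neutral molecule
OMs⁻: pKₐ(CH₃SO₃H (MsOH)) ≈ -1.9
p-O₂N–C₆H₄–COO⁻: pKₐ(p-nitrobenzoic acid) ≈ 3.4
HS⁻: pKₐ(H₂S) ≈ 7
CN⁻: pKₐ(HCN) ≈ 9.2
CH₃CH₂O⁻: pKₐ(CH₃CH₂OH) ≈ 16

N₂ > OMs⁻ > p-O₂N–C₆H₄–COO⁻ > HS⁻ > CN⁻ > CH₃CH₂O⁻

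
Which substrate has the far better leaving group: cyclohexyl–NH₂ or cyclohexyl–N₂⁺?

From cyclohexyl–NH₂ the departing group would be NH₂⁻ (pKₐ(NH₃) ≈ 38). Extremely strong base; never a leaving group.
From cyclohexyl–N₂⁺ the leaving group is N₂ (no meaningful conjugate acid; N₂ departs as an exceptionally stable neutral molecule).
(In practice cyclohexyl–N₂⁺ is made from cyclohexyl–NH₂ by diazotisation (NaNO₂ / HCl, 0 °C), generating a diazonium salt that expels N₂.)

cyclohexyl–N₂⁺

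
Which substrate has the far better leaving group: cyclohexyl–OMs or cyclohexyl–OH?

cyclohexyl–OMs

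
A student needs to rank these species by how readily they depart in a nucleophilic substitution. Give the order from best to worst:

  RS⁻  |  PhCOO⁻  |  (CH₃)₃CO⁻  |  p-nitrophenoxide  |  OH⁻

Leaving-group ability tracks the stability of the departed species; conjugate-acid pKₐ is the usual yardstick (lower pKₐ → better LG).
PhCOO⁻: pKₐ(C₆H₅COOH) ≈ 4.2 — aryl carboxylate
p-nitrophenoxide: pKₐ(p-nitrophenol) ≈ 7.2 — nitro group delocalises the charge; the classic chromogenic LG
RS⁻: pKₐ(RSH (a thiol)) ≈ 10.5
OH⁻: pKₐ(H₂O) ≈ 15.7
(CH₃)₃CO⁻: pKₐ(t-BuOH) ≈ 18

PhCOO⁻ > p-nitrophenoxide > RS⁻ > OH⁻ > (CH₃)₃CO⁻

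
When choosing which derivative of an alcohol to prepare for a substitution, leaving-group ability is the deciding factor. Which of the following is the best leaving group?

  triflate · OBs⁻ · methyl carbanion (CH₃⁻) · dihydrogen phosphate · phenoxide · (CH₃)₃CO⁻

triflate

triflate: pKₐ(CF₃SO₃H (triflic acid)) ≈ -14
OBs⁻: pKₐ(p-BrC₆H₄SO₃H) ≈ -2.8
dihydrogen phosphate: pKₐ(H₃PO₄) ≈ 2.1
phenoxide: pKₐ(C₆H₅OH (phenol)) ≈ 10
(CH₃)₃CO⁻: pKₐ(t-BuOH) ≈ 18
methyl carbanion (CH₃⁻): pKₐ(CH₄) ≈ 48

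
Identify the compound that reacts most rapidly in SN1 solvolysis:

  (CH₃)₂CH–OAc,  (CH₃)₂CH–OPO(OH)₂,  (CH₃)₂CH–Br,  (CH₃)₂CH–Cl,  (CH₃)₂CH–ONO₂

(CH₃)₂CH–Br

With the same alkyl group throughout, only the leaving group differentiates the rates.
Leaving-group ability tracks the stability of the departed species; conjugate-acid pKₐ is the usual yardstick (lower pKₐ → better LG).
(CH₃)₂CH–Br loses Br⁻: pKₐ(HBr) ≈ -9
(CH₃)₂CH–Cl loses Cl⁻: pKₐ(HCl) ≈ -7
(CH₃)₂CH–ONO₂ loses NO₃⁻: pKₐ(HNO₃) ≈ -1.3
(CH₃)₂CH–OPO(OH)₂ loses H₂PO₄⁻: pKₐ(H₃PO₄) ≈ 2.1
(CH₃)₂CH–OAc loses AcO⁻: pKₐ(CH₃COOH) ≈ 4.8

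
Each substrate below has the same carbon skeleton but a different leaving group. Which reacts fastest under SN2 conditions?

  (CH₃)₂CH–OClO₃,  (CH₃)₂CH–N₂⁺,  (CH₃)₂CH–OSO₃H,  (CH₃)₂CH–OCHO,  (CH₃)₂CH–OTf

Same R in every case — rank the leaving groups.
Leaving-group ability tracks the stability of the departed species; conjugate-acid pKₐ is the usual yardstick (lower pKₐ → better LG).
(CH₃)₂CH–N₂⁺ loses N₂: no meaningful conjugate acid; N₂ departs as an exceptionally stable neutral molecule
(CH₃)₂CH–OTf loses OTf⁻: pKₐ(CF₃SO₃H (triflic acid)) ≈ -14
(CH₃)₂CH–OClO₃ loses ClO₄⁻: pKₐ(HClO₄) ≈ -10
(CH₃)₂CH–OSO₃H loses HSO₄⁻: pKₐ(H₂SO₄) ≈ -3
(CH₃)₂CH–OCHO loses HCOO⁻: pKₐ(HCOOH) ≈ 3.8

(CH₃)₂CH–N₂⁺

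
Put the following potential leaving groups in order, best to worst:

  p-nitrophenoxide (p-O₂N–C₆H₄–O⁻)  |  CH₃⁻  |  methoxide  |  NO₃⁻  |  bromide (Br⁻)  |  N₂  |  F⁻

The more stable X⁻ (or X) is on its own — i.e. the weaker a base it is — the better a leaving group it makes.
N₂: no meaningful conjugate acid; N₂ departs as an exceptionally stable neutral molecule
bromide (Br⁻): pKₐ(HBr) ≈ -9 — weak base; good leaving group
NO₃⁻: pKₐ(HNO₃) ≈ -1.3 — resonance-delocalised over three oxygens
F⁻: pKₐ(HF) ≈ 3.2
p-nitrophenoxide (p-O₂N–C₆H₄–O⁻): pKₐ(p-nitrophenol) ≈ 7.2 — nitro group delocalises the charge; the classic chromogenic LG
methoxide: pKₐ(CH₃OH) ≈ 15.5 — strong base; alkoxides do not leave unassisted
CH₃⁻: pKₐ(CH₄) ≈ 48 — unstabilised carbanion; the worst conceivable leaving group

N₂ > bromide (Br⁻) > NO₃⁻ > F⁻ > p-nitrophenoxide (p-O₂N–C₆H₄–O⁻) > methoxide > CH₃⁻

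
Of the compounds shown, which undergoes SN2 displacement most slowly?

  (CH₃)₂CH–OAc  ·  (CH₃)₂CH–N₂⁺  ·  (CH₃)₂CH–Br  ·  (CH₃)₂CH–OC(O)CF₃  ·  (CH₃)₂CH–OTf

(CH₃)₂CH–OAc

With the same alkyl group throughout, only the leaving group differentiates the rates.
Rank by basicity of the departing species: weakest base leaves most easily.
(CH₃)₂CH–N₂⁺ loses N₂: no meaningful conjugate acid; N₂ departs as an exceptionally stable neutral molecule
(CH₃)₂CH–OTf loses OTf⁻: pKₐ(CF₃SO₃H (triflic acid)) ≈ -14
(CH₃)₂CH–Br loses Br⁻: pKₐ(HBr) ≈ -9
(CH₃)₂CH–OC(O)CF₃ loses CF₃COO⁻: pKₐ(CF₃COOH) ≈ 0.2
(CH₃)₂CH–OAc loses AcO⁻: pKₐ(CH₃COOH) ≈ 4.8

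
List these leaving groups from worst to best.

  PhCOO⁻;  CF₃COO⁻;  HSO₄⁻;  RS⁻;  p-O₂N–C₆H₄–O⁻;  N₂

RS⁻ < p-O₂N–C₆H₄–O⁻ < PhCOO⁻ < CF₃COO⁻ < HSO₄⁻ < N₂

A good leaving group is a weak base: the lower the pKₐ of its conjugate acid, the more readily it departs.
N₂: no meaningful conjugate acid; N₂ departs as an exceptionally stable neutral molecule
HSO₄⁻: pKₐ(H₂SO₄) ≈ -3
CF₃COO⁻: pKₐ(CF₃COOH) ≈ 0.2
PhCOO⁻: pKₐ(C₆H₅COOH) ≈ 4.2
p-O₂N–C₆H₄–O⁻: pKₐ(p-nitrophenol) ≈ 7.2
RS⁻: pKₐ(RSH (a thiol)) ≈ 10.5
Reversing gives the worst-to-best order requested.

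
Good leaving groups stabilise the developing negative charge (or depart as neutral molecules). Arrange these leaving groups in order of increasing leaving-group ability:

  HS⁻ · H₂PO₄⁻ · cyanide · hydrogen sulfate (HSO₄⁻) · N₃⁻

cyanide < HS⁻ < N₃⁻ < H₂PO₄⁻ < hydrogen sulfate (HSO₄⁻)

Leaving-group ability tracks the stability of the departed species; conjugate-acid pKₐ is the usual yardstick (lower pKₐ → better LG).
hydrogen sulfate (HSO₄⁻): pKₐ(H₂SO₄) ≈ -3
H₂PO₄⁻: pKₐ(H₃PO₄) ≈ 2.1
N₃⁻: pKₐ(HN₃) ≈ 4.7
HS⁻: pKₐ(H₂S) ≈ 7
cyanide: pKₐ(HCN) ≈ 9.2
Listed from poorest to best leaving group as asked.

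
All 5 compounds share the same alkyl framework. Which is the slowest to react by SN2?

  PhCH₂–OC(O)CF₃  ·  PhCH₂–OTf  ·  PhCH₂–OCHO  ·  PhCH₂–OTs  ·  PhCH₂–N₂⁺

PhCH₂–OCHO

The skeletons are identical, so relative rate is governed entirely by leaving-group ability.
Leaving-group ability tracks the stability of the departed species; conjugate-acid pKₐ is the usual yardstick (lower pKₐ → better LG).
PhCH₂–N₂⁺ loses N₂: no meaningful conjugate acid; N₂ departs as an exceptionally stable neutral molecule
PhCH₂–OTf loses OTf⁻: pKₐ(CF₃SO₃H (triflic acid)) ≈ -14
PhCH₂–OTs loses OTs⁻: pKₐ(p-CH₃C₆H₄SO₃H (TsOH)) ≈ -2.8
PhCH₂–OC(O)CF₃ loses CF₃COO⁻: pKₐ(CF₃COOH) ≈ 0.2
PhCH₂–OCHO loses HCOO⁻: pKₐ(HCOOH) ≈ 3.8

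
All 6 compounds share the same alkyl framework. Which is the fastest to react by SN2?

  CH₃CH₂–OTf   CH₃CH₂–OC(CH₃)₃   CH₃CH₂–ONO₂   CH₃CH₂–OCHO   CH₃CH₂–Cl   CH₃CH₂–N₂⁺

The skeletons are identical, so relative rate is governed entirely by leaving-group ability.
Rank by basicity of the departing species: weakest base leaves most easily.
CH₃CH₂–N₂⁺ loses N₂: no meaningful conjugate acid; N₂ departs as an exceptionally stable neutral molecule
CH₃CH₂–OTf loses OTf⁻: pKₐ(CF₃SO₃H (triflic acid)) ≈ -14
CH₃CH₂–Cl loses Cl⁻: pKₐ(HCl) ≈ -7
CH₃CH₂–ONO₂ loses NO₃⁻: pKₐ(HNO₃) ≈ -1.3
CH₃CH₂–OCHO loses HCOO⁻: pKₐ(HCOOH) ≈ 3.8
CH₃CH₂–OC(CH₃)₃ loses (CH₃)₃CO⁻: pKₐ(t-BuOH) ≈ 18

CH₃CH₂–N₂⁺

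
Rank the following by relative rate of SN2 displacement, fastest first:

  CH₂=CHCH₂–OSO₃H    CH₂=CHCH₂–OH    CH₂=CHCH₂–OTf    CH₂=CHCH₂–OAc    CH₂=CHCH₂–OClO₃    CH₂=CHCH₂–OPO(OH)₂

Same R in every case — rank the leaving groups.
The more stable X⁻ (or X) is on its own — i.e. the weaker a base it is — the better a leaving group it makes.
CH₂=CHCH₂–OTf loses OTf⁻: pKₐ(CF₃SO₃H (triflic acid)) ≈ -14
CH₂=CHCH₂–OClO₃ loses ClO₄⁻: pKₐ(HClO₄) ≈ -10
CH₂=CHCH₂–OSO₃H loses HSO₄⁻: pKₐ(H₂SO₄) ≈ -3
CH₂=CHCH₂–OPO(OH)₂ loses H₂PO₄⁻: pKₐ(H₃PO₄) ≈ 2.1
CH₂=CHCH₂–OAc loses AcO⁻: pKₐ(CH₃COOH) ≈ 4.8
CH₂=CHCH₂–OH loses OH⁻: pKₐ(H₂O) ≈ 15.7

CH₂=CHCH₂–OTf > CH₂=CHCH₂–OClO₃ > CH₂=CHCH₂–OSO₃H > CH₂=CHCH₂–OPO(OH)₂ > CH₂=CHCH₂–OAc > CH₂=CHCH₂–OH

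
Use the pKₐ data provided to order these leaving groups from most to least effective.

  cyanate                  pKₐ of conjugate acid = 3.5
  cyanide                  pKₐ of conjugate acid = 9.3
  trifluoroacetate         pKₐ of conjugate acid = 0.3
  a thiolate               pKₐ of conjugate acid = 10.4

Lower conjugate-acid pKₐ ⇒ weaker base ⇒ better leaving group.
Sorting by the given values: trifluoroacetate (0.3), cyanate (3.5), cyanide (9.3), a thiolate (10.4).

trifluoroacetate > cyanate > cyanide > a thiolate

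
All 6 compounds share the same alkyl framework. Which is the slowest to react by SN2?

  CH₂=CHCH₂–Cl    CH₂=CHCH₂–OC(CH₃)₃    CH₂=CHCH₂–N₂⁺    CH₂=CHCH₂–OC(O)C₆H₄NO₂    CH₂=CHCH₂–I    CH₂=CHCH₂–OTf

CH₂=CHCH₂–OC(CH₃)₃

With the same alkyl group throughout, only the leaving group differentiates the rates.
Leaving-group ability tracks the stability of the departed species; conjugate-acid pKₐ is the usual yardstick (lower pKₐ → better LG).
CH₂=CHCH₂–N₂⁺ loses N₂: no meaningful conjugate acid; N₂ departs as an exceptionally stable neutral molecule
CH₂=CHCH₂–OTf loses OTf⁻: pKₐ(CF₃SO₃H (triflic acid)) ≈ -14
CH₂=CHCH₂–I loses I⁻: pKₐ(HI) ≈ -10
CH₂=CHCH₂–Cl loses Cl⁻: pKₐ(HCl) ≈ -7
CH₂=CHCH₂–OC(O)C₆H₄NO₂ loses p-O₂N–C₆H₄–COO⁻: pKₐ(p-nitrobenzoic acid) ≈ 3.4
CH₂=CHCH₂–OC(CH₃)₃ loses (CH₃)₃CO⁻: pKₐ(t-BuOH) ≈ 18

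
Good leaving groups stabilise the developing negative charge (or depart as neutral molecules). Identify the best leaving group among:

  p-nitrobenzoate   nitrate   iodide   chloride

iodide

iodide: pKₐ(HI) ≈ -10
chloride: pKₐ(HCl) ≈ -7
nitrate: pKₐ(HNO₃) ≈ -1.3
p-nitrobenzoate: pKₐ(p-nitrobenzoic acid) ≈ 3.4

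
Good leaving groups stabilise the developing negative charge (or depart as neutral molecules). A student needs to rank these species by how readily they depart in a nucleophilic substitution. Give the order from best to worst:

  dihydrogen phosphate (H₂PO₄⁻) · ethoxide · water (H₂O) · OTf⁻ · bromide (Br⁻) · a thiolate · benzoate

Leaving-group ability tracks the stability of the departed species; conjugate-acid pKₐ is the usual yardstick (lower pKₐ → better LG).
OTf⁻: pKₐ(CF₃SO₃H (triflic acid)) ≈ -14
bromide (Br⁻): pKₐ(HBr) ≈ -9 — weak base; good leaving group
water (H₂O): pKₐ(H₃O⁺) ≈ -1.7
dihydrogen phosphate (H₂PO₄⁻): pKₐ(H₃PO₄) ≈ 2.1
benzoate: pKₐ(C₆H₅COOH) ≈ 4.2 — aryl carboxylate
a thiolate: pKₐ(RSH (a thiol)) ≈ 10.5 — moderately basic; rarely leaves without activation
ethoxide: pKₐ(CH₃CH₂OH) ≈ 16 — strong base; alkoxides do not leave unassisted

OTf⁻ > bromide (Br⁻) > water (H₂O) > dihydrogen phosphate (H₂PO₄⁻) > benzoate > a thiolate > ethoxide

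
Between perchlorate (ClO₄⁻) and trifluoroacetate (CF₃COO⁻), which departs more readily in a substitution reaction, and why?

perchlorate (ClO₄⁻)

perchlorate (ClO₄⁻) is the better leaving group.
pKₐ(HClO₄) ≈ -10 versus pKₐ(CF₃COOH) ≈ 0.2: perchlorate (ClO₄⁻) is the much weaker base.
Extremely weak base; rarely used for safety reasons.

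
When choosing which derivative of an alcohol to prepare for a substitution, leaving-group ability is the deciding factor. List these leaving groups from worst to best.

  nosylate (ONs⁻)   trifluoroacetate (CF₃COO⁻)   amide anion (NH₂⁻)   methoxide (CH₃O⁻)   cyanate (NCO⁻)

The more stable X⁻ (or X) is on its own — i.e. the weaker a base it is — the better a leaving group it makes.
nosylate (ONs⁻): pKₐ(p-O₂NC₆H₄SO₃H) ≈ -3.5
trifluoroacetate (CF₃COO⁻): pKₐ(CF₃COOH) ≈ 0.2
cyanate (NCO⁻): pKₐ(HOCN) ≈ 3.5
methoxide (CH₃O⁻): pKₐ(CH₃OH) ≈ 15.5
amide anion (NH₂⁻): pKₐ(NH₃) ≈ 38
Listed from poorest to best leaving group as asked.

amide anion (NH₂⁻) < methoxide (CH₃O⁻) < cyanate (NCO⁻) < trifluoroacetate (CF₃COO⁻) < nosylate (ONs⁻)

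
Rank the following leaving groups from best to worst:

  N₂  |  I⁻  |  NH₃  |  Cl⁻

N₂ > I⁻ > Cl⁻ > NH₃

Rank by basicity of the departing species: weakest base leaves most easily.
N₂: no meaningful conjugate acid; N₂ departs as an exceptionally stable neutral molecule
I⁻: pKₐ(HI) ≈ -10
Cl⁻: pKₐ(HCl) ≈ -7 — moderately weak base
NH₃: pKₐ(NH₄⁺) ≈ 9.2 — neutral but moderately basic; leaves from R–NH₃⁺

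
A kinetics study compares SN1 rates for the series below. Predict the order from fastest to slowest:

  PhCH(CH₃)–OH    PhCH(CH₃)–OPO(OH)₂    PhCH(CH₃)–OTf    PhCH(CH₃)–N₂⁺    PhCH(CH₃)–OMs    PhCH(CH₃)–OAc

PhCH(CH₃)–N₂⁺ > PhCH(CH₃)–OTf > PhCH(CH₃)–OMs > PhCH(CH₃)–OPO(OH)₂ > PhCH(CH₃)–OAc > PhCH(CH₃)–OH

The skeletons are identical, so relative rate is governed entirely by leaving-group ability.
Rank by basicity of the departing species: weakest base leaves most easily.
PhCH(CH₃)–N₂⁺ loses N₂: no meaningful conjugate acid; N₂ departs as an exceptionally stable neutral molecule
PhCH(CH₃)–OTf loses OTf⁻: pKₐ(CF₃SO₃H (triflic acid)) ≈ -14
PhCH(CH₃)–OMs loses OMs⁻: pKₐ(CH₃SO₃H (MsOH)) ≈ -1.9
PhCH(CH₃)–OPO(OH)₂ loses H₂PO₄⁻: pKₐ(H₃PO₄) ≈ 2.1
PhCH(CH₃)–OAc loses AcO⁻: pKₐ(CH₃COOH) ≈ 4.8
PhCH(CH₃)–OH loses OH⁻: pKₐ(H₂O) ≈ 15.7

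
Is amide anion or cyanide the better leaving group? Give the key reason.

cyanide

cyanide is the better leaving group.
pKₐ(HCN) ≈ 9.2 versus pKₐ(NH₃) ≈ 38: cyanide is the much weaker base.
Sp carbon stabilises the charge somewhat, but still a poor LG.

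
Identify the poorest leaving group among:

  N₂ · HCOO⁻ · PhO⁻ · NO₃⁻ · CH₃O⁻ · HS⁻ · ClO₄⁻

CH₃O⁻

Rank by basicity of the departing species: weakest base leaves most easily.
N₂: no meaningful conjugate acid; N₂ departs as an exceptionally stable neutral molecule
ClO₄⁻: pKₐ(HClO₄) ≈ -10
NO₃⁻: pKₐ(HNO₃) ≈ -1.3
HCOO⁻: pKₐ(HCOOH) ≈ 3.8
HS⁻: pKₐ(H₂S) ≈ 7
PhO⁻: pKₐ(C₆H₅OH (phenol)) ≈ 10
CH₃O⁻: pKₐ(CH₃OH) ≈ 15.5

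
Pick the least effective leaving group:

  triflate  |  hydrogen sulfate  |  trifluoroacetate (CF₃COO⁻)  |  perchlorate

A good leaving group is a weak base: the lower the pKₐ of its conjugate acid, the more readily it departs.
triflate: pKₐ(CF₃SO₃H (triflic acid)) ≈ -14
perchlorate: pKₐ(HClO₄) ≈ -10
hydrogen sulfate: pKₐ(H₂SO₄) ≈ -3
trifluoroacetate (CF₃COO⁻): pKₐ(CF₃COOH) ≈ 0.2

trifluoroacetate (CF₃COO⁻)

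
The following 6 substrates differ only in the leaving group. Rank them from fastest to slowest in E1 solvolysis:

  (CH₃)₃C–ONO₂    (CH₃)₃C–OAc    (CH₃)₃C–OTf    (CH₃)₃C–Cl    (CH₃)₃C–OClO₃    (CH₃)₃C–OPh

With the same alkyl group throughout, only the leaving group differentiates the rates.
A good leaving group is a weak base: the lower the pKₐ of its conjugate acid, the more readily it departs.
(CH₃)₃C–OTf loses OTf⁻: pKₐ(CF₃SO₃H (triflic acid)) ≈ -14
(CH₃)₃C–OClO₃ loses ClO₄⁻: pKₐ(HClO₄) ≈ -10
(CH₃)₃C–Cl loses Cl⁻: pKₐ(HCl) ≈ -7
(CH₃)₃C–ONO₂ loses NO₃⁻: pKₐ(HNO₃) ≈ -1.3
(CH₃)₃C–OAc loses AcO⁻: pKₐ(CH₃COOH) ≈ 4.8
(CH₃)₃C–OPh loses PhO⁻: pKₐ(C₆H₅OH (phenol)) ≈ 10

(CH₃)₃C–OTf > (CH₃)₃C–OClO₃ > (CH₃)₃C–Cl > (CH₃)₃C–ONO₂ > (CH₃)₃C–OAc > (CH₃)₃C–OPh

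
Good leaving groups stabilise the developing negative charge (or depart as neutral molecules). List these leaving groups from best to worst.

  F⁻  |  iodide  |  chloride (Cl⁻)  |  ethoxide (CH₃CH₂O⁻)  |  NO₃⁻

A good leaving group is a weak base: the lower the pKₐ of its conjugate acid, the more readily it departs.
iodide: pKₐ(HI) ≈ -10
chloride (Cl⁻): pKₐ(HCl) ≈ -7 — moderately weak base
NO₃⁻: pKₐ(HNO₃) ≈ -1.3 — resonance-delocalised over three oxygens
F⁻: pKₐ(HF) ≈ 3.2
ethoxide (CH₃CH₂O⁻): pKₐ(CH₃CH₂OH) ≈ 16 — strong base; alkoxides do not leave unassisted

iodide > chloride (Cl⁻) > NO₃⁻ > F⁻ > ethoxide (CH₃CH₂O⁻)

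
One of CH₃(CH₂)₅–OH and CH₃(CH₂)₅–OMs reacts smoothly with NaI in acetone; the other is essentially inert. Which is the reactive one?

From CH₃(CH₂)₅–OH the departing group would be OH⁻ (pKₐ(H₂O) ≈ 15.7). Strong base; essentially never leaves without prior activation.
From CH₃(CH₂)₅–OMs the leaving group is OMs⁻ (pKₐ(CH₃SO₃H (MsOH)) ≈ -1.9). Resonance-delocalised alkanesulfonate.
(In practice CH₃(CH₂)₅–OMs is made from CH₃(CH₂)₅–OH by treatment with MsCl / Et₃N, converting the hydroxyl into a mesylate.)

CH₃(CH₂)₅–OMs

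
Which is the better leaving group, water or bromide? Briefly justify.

bromide is the better leaving group.
pKₐ(HBr) ≈ -9 versus pKₐ(H₃O⁺) ≈ -1.7: bromide is the much weaker base.
Weak base; good leaving group.

bromide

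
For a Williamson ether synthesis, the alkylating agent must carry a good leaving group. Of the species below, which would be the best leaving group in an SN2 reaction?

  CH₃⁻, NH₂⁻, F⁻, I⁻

I⁻: pKₐ(HI) ≈ -10
F⁻: pKₐ(HF) ≈ 3.2
NH₂⁻: pKₐ(NH₃) ≈ 38
CH₃⁻: pKₐ(CH₄) ≈ 48

I⁻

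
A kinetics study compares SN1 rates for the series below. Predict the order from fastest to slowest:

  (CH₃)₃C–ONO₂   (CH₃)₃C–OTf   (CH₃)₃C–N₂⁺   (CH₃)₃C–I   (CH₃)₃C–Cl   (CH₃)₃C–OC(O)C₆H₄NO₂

(CH₃)₃C–N₂⁺ > (CH₃)₃C–OTf > (CH₃)₃C–I > (CH₃)₃C–Cl > (CH₃)₃C–ONO₂ > (CH₃)₃C–OC(O)C₆H₄NO₂

The skeletons are identical, so relative rate is governed entirely by leaving-group ability.
Leaving-group ability tracks the stability of the departed species; conjugate-acid pKₐ is the usual yardstick (lower pKₐ → better LG).
(CH₃)₃C–N₂⁺ loses N₂: no meaningful conjugate acid; N₂ departs as an exceptionally stable neutral molecule
(CH₃)₃C–OTf loses OTf⁻: pKₐ(CF₃SO₃H (triflic acid)) ≈ -14
(CH₃)₃C–I loses I⁻: pKₐ(HI) ≈ -10
(CH₃)₃C–Cl loses Cl⁻: pKₐ(HCl) ≈ -7
(CH₃)₃C–ONO₂ loses NO₃⁻: pKₐ(HNO₃) ≈ -1.3
(CH₃)₃C–OC(O)C₆H₄NO₂ loses p-O₂N–C₆H₄–COO⁻: pKₐ(p-nitrobenzoic acid) ≈ 3.4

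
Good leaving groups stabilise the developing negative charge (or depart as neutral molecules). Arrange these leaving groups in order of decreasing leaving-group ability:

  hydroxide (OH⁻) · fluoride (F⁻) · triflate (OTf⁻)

triflate (OTf⁻) > fluoride (F⁻) > hydroxide (OH⁻)

A good leaving group is a weak base: the lower the pKₐ of its conjugate acid, the more readily it departs.
triflate (OTf⁻): pKₐ(CF₃SO₃H (triflic acid)) ≈ -14
fluoride (F⁻): pKₐ(HF) ≈ 3.2
hydroxide (OH⁻): pKₐ(H₂O) ≈ 15.7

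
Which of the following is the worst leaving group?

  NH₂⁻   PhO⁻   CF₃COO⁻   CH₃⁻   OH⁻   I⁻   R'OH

CH₃⁻

Rank by basicity of the departing species: weakest base leaves most easily.
I⁻: pKₐ(HI) ≈ -10
R'OH: pKₐ(R'OH₂⁺) ≈ -2.4
CF₃COO⁻: pKₐ(CF₃COOH) ≈ 0.2
PhO⁻: pKₐ(C₆H₅OH (phenol)) ≈ 10
OH⁻: pKₐ(H₂O) ≈ 15.7
NH₂⁻: pKₐ(NH₃) ≈ 38
CH₃⁻: pKₐ(CH₄) ≈ 48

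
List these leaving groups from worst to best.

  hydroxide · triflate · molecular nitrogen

A good leaving group is a weak base: the lower the pKₐ of its conjugate acid, the more readily it departs.
molecular nitrogen: no meaningful conjugate acid; N₂ departs as an exceptionally stable neutral molecule
triflate: pKₐ(CF₃SO₃H (triflic acid)) ≈ -14
hydroxide: pKₐ(H₂O) ≈ 15.7
The question asks for worst first, so the sequence is read in increasing leaving-group ability.

hydroxide < triflate < molecular nitrogen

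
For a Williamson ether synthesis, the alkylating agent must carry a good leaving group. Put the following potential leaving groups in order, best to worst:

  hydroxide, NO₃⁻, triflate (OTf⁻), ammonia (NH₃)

triflate (OTf⁻): pKₐ(CF₃SO₃H (triflic acid)) ≈ -14 — charge spread over three oxygens and a CF₃ group; the premier leaving group in synthesis
NO₃⁻: pKₐ(HNO₃) ≈ -1.3 — resonance-delocalised over three oxygens
ammonia (NH₃): pKₐ(NH₄⁺) ≈ 9.2 — neutral but moderately basic; leaves from R–NH₃⁺
hydroxide: pKₐ(H₂O) ≈ 15.7

triflate (OTf⁻) > NO₃⁻ > ammonia (NH₃) > hydroxide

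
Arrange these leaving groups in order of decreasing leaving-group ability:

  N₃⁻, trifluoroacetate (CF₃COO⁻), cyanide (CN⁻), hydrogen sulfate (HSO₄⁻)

hydrogen sulfate (HSO₄⁻): pKₐ(H₂SO₄) ≈ -3 — conjugate base of a strong mineral acid
trifluoroacetate (CF₃COO⁻): pKₐ(CF₃COOH) ≈ 0.2 — strongly electron-withdrawing CF₃ stabilises the carboxylate
N₃⁻: pKₐ(HN₃) ≈ 4.7
cyanide (CN⁻): pKₐ(HCN) ≈ 9.2 — sp carbon stabilises the charge somewhat, but still a poor LG

hydrogen sulfate (HSO₄⁻) > trifluoroacetate (CF₃COO⁻) > N₃⁻ > cyanide (CN⁻)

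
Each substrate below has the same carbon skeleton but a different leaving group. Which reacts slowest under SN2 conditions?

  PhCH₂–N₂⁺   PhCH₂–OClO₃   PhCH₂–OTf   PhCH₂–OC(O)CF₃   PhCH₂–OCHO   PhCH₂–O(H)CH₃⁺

PhCH₂–OCHO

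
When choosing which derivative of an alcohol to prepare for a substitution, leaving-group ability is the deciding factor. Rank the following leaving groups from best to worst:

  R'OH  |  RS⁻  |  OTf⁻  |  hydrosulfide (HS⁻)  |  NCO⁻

OTf⁻ > R'OH > NCO⁻ > hydrosulfide (HS⁻) > RS⁻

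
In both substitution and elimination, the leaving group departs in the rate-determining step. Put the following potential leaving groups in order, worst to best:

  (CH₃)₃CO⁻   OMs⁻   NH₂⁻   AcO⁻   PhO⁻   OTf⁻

A good leaving group is a weak base: the lower the pKₐ of its conjugate acid, the more readily it departs.
OTf⁻: pKₐ(CF₃SO₃H (triflic acid)) ≈ -14
OMs⁻: pKₐ(CH₃SO₃H (MsOH)) ≈ -1.9
AcO⁻: pKₐ(CH₃COOH) ≈ 4.8 — resonance-stabilised but still a weak base
PhO⁻: pKₐ(C₆H₅OH (phenol)) ≈ 10
(CH₃)₃CO⁻: pKₐ(t-BuOH) ≈ 18 — bulky, strongly basic alkoxide
NH₂⁻: pKₐ(NH₃) ≈ 38 — extremely strong base; never a leaving group
Reversing gives the worst-to-best order requested.

NH₂⁻ < (CH₃)₃CO⁻ < PhO⁻ < AcO⁻ < OMs⁻ < OTf⁻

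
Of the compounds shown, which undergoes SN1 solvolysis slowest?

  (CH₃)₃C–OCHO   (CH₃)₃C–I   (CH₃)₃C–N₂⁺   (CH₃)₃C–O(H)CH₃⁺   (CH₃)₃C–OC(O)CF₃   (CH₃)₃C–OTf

Identical carbon frameworks mean the comparison reduces to leaving-group quality.
A good leaving group is a weak base: the lower the pKₐ of its conjugate acid, the more readily it departs.
(CH₃)₃C–N₂⁺ loses N₂: no meaningful conjugate acid; N₂ departs as an exceptionally stable neutral molecule
(CH₃)₃C–OTf loses OTf⁻: pKₐ(CF₃SO₃H (triflic acid)) ≈ -14
(CH₃)₃C–I loses I⁻: pKₐ(HI) ≈ -10
(CH₃)₃C–O(H)CH₃⁺ loses R'OH: pKₐ(R'OH₂⁺) ≈ -2.4
(CH₃)₃C–OC(O)CF₃ loses CF₃COO⁻: pKₐ(CF₃COOH) ≈ 0.2
(CH₃)₃C–OCHO loses HCOO⁻: pKₐ(HCOOH) ≈ 3.8

(CH₃)₃C–OCHO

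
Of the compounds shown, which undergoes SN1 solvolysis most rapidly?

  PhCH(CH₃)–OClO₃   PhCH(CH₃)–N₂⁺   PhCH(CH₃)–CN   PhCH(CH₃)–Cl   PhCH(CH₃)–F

PhCH(CH₃)–N₂⁺

With the same alkyl group throughout, only the leaving group differentiates the rates.
The more stable X⁻ (or X) is on its own — i.e. the weaker a base it is — the better a leaving group it makes.
PhCH(CH₃)–N₂⁺ loses N₂: no meaningful conjugate acid; N₂ departs as an exceptionally stable neutral molecule
PhCH(CH₃)–OClO₃ loses ClO₄⁻: pKₐ(HClO₄) ≈ -10
PhCH(CH₃)–Cl loses Cl⁻: pKₐ(HCl) ≈ -7
PhCH(CH₃)–F loses F⁻: pKₐ(HF) ≈ 3.2
PhCH(CH₃)–CN loses CN⁻: pKₐ(HCN) ≈ 9.2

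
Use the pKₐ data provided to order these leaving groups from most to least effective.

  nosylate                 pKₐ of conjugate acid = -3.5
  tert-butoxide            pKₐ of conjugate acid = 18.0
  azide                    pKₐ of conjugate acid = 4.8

nosylate > azide > tert-butoxide

Lower conjugate-acid pKₐ ⇒ weaker base ⇒ better leaving group.
Sorting by the given values: nosylate (-3.5), azide (4.8), tert-butoxide (18.0).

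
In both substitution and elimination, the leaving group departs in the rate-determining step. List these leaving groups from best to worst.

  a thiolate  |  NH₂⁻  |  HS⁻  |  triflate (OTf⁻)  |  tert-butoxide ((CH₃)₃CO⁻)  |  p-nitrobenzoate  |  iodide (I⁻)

The more stable X⁻ (or X) is on its own — i.e. the weaker a base it is — the better a leaving group it makes.
triflate (OTf⁻): pKₐ(CF₃SO₃H (triflic acid)) ≈ -14
iodide (I⁻): pKₐ(HI) ≈ -10
p-nitrobenzoate: pKₐ(p-nitrobenzoic acid) ≈ 3.4
HS⁻: pKₐ(H₂S) ≈ 7
a thiolate: pKₐ(RSH (a thiol)) ≈ 10.5
tert-butoxide ((CH₃)₃CO⁻): pKₐ(t-BuOH) ≈ 18
NH₂⁻: pKₐ(NH₃) ≈ 38

triflate (OTf⁻) > iodide (I⁻) > p-nitrobenzoate > HS⁻ > a thiolate > tert-butoxide ((CH₃)₃CO⁻) > NH₂⁻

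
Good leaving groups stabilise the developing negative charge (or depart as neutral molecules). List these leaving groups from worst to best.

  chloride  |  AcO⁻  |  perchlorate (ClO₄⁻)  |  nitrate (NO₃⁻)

AcO⁻ < nitrate (NO₃⁻) < chloride < perchlorate (ClO₄⁻)

The more stable X⁻ (or X) is on its own — i.e. the weaker a base it is — the better a leaving group it makes.
perchlorate (ClO₄⁻): pKₐ(HClO₄) ≈ -10 — extremely weak base; rarely used for safety reasons
chloride: pKₐ(HCl) ≈ -7
nitrate (NO₃⁻): pKₐ(HNO₃) ≈ -1.3
AcO⁻: pKₐ(CH₃COOH) ≈ 4.8 — resonance-stabilised but still a weak base
Reversing gives the worst-to-best order requested.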